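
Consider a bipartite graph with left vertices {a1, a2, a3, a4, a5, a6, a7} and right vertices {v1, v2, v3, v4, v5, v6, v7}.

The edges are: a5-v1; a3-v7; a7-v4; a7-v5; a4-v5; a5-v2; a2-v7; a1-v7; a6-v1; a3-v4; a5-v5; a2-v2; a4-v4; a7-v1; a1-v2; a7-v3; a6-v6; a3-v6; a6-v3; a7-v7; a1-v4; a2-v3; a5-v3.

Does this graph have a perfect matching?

For example, pair a1-v4, a2-v2, a3-v7, a4-v5, a5-v1, a6-v6, a7-v3.
Every left vertex is matched, so this is a perfect matching.

Yes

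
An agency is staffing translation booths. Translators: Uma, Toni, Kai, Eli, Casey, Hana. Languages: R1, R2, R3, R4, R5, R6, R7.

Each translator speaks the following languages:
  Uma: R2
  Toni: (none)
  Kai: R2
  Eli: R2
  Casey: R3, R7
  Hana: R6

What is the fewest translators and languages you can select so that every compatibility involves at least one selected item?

3

A maximum matching has 3 edges (e.g. Uma–R2, Casey–R7, Hana–R6).
By König's theorem the minimum vertex cover has the same size. One such cover is {Casey, Hana, R2}.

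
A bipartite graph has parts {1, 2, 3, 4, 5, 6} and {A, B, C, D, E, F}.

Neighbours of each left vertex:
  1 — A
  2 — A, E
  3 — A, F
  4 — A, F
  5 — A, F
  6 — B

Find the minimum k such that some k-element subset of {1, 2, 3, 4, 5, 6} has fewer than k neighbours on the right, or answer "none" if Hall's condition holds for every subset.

3

Take S = {1, 3, 4}. Its neighbourhood is {A, F}, so |N(S)| = 2 < |S| = 3.
Every subset of size less than 3 has at least as many neighbours as members, so 3 is the minimum.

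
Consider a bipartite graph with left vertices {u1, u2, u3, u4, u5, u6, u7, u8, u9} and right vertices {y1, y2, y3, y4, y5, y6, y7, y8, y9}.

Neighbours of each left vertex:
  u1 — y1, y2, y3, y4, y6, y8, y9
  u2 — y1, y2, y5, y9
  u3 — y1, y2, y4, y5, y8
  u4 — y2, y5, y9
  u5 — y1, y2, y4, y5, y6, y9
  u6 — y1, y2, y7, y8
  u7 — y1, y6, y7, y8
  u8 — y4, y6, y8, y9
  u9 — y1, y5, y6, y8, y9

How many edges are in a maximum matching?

9

For example, pair u1→y3, u2→y2, u3→y4, u4→y5, u5→y9, u6→y1, u7→y7, u8→y8, u9→y6.
All 9 left vertices are matched, so no larger matching exists.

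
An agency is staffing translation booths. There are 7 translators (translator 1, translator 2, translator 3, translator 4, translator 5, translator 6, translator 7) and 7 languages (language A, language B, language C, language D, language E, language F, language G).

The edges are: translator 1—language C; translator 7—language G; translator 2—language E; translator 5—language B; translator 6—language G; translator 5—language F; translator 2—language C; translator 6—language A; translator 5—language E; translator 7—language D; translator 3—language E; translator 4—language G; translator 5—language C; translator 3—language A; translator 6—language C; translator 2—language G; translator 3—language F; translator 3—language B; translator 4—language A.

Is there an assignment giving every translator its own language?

Yes

For example, pair translator 1–language C, translator 2–language E, translator 3–language B, translator 4–language G, translator 5–language F, translator 6–language A, translator 7–language D.
All 7 translators are covered.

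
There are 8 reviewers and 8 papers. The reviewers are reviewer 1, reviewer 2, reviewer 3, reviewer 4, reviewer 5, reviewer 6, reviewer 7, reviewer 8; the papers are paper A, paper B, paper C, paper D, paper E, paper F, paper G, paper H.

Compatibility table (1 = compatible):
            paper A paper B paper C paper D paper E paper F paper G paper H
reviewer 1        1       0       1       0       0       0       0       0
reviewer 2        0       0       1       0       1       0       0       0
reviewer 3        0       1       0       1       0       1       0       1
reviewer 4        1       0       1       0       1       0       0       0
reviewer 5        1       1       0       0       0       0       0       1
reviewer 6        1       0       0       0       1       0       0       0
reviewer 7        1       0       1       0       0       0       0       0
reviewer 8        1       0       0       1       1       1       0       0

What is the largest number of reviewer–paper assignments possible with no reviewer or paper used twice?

6

For example, pair reviewer 1→paper A, reviewer 2→paper C, reviewer 3→paper H, reviewer 4→paper E, reviewer 5→paper B, reviewer 8→paper D.
The set {reviewer 1, reviewer 2, reviewer 4, reviewer 6, reviewer 7} has only 3 neighbours ({paper A, paper C, paper E}), so by Hall's theorem at most 6 of the 8 reviewers can be matched.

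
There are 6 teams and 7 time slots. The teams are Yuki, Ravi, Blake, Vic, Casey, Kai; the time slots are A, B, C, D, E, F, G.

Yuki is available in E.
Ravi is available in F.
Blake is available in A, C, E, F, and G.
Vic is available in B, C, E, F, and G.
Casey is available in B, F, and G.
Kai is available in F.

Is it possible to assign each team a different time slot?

The set {Ravi, Kai} has only 1 neighbour ({F}), so by Hall's theorem at most 5 of the 6 teams can be matched.
Hence no matching covers every team.

No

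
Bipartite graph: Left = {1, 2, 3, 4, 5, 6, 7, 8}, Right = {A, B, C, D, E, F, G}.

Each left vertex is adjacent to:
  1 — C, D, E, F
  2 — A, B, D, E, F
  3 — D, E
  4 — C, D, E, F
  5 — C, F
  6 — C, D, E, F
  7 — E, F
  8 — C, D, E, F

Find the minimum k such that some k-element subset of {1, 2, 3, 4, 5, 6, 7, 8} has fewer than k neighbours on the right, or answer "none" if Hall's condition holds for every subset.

Take S = {1, 3, 4, 5, 6}. Its neighbourhood is {C, D, E, F}, so |N(S)| = 4 < |S| = 5.
Every subset of size less than 5 has at least as many neighbours as members, so 5 is the minimum.

5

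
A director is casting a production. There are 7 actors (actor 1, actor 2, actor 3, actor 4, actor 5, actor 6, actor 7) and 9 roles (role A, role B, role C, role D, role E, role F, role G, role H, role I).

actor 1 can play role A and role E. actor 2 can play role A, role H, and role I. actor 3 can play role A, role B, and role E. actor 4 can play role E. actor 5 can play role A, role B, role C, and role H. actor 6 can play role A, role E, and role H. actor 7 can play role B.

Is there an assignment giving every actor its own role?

The set {actor 1, actor 3, actor 4, actor 7} has only 3 neighbours ({role A, role B, role E}), so by Hall's theorem at most 6 of the 7 actors can be matched.
Hence no matching covers every actor.

No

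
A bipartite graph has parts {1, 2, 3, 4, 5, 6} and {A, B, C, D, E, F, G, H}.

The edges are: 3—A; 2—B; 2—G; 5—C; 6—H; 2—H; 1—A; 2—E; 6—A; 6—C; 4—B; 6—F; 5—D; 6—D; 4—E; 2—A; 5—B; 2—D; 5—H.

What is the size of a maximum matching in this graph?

5

A valid assignment of size 5: 1–A, 2–G, 4–E, 5–B, 6–H.
The set {1, 3} has only 1 neighbour ({A}), so by Hall's theorem at most 5 of the 6 left vertices can be matched.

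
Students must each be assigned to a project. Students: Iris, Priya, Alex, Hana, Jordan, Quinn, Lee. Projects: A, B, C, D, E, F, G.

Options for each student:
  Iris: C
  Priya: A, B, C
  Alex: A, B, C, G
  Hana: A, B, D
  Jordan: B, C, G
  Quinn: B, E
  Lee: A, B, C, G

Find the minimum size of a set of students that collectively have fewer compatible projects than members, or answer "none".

5

Take S = {Iris, Priya, Alex, Jordan, Lee}. Its neighbourhood is {A, B, C, G}, so |N(S)| = 4 < |S| = 5.
Every subset of size less than 5 has at least as many neighbours as members, so 5 is the minimum.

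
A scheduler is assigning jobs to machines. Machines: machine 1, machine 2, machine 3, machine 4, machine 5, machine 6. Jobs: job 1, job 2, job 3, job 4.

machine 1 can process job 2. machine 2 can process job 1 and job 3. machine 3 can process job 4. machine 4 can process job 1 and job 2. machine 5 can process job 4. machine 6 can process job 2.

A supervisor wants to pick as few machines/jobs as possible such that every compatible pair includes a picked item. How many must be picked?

4

{machine 2, machine 4, job 2, job 4} is a vertex cover of size 4: every edge has an endpoint in this set.
No smaller cover exists because machine 1–job 2, machine 2–job 3, machine 3–job 4, machine 4–job 1 is a matching of size 4, and a cover must include an endpoint of each of these disjoint edges (König's theorem).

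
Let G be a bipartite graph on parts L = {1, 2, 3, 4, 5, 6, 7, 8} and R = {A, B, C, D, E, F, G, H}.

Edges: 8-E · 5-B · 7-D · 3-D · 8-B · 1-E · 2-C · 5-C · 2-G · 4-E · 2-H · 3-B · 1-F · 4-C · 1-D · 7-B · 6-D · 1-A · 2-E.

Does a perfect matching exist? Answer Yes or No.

The set {3, 4, 5, 6, 7, 8} has only 4 neighbours ({B, C, D, E}), so by Hall's theorem at most 6 of the 8 left vertices can be matched.
Hence no matching covers every left vertex.

No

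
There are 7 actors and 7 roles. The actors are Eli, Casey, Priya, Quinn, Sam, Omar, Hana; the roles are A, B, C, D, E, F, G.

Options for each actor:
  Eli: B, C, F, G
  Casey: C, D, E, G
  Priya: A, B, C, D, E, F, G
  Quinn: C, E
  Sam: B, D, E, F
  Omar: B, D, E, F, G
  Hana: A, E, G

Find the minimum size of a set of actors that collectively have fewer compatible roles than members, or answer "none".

A matching saturating every actor exists, for instance Eli→F, Casey→D, Priya→A, Quinn→C, Sam→B, Omar→G, Hana→E.
By Hall's marriage theorem, this means |N(S)| ≥ |S| for every subset S, so no violating subset exists.

none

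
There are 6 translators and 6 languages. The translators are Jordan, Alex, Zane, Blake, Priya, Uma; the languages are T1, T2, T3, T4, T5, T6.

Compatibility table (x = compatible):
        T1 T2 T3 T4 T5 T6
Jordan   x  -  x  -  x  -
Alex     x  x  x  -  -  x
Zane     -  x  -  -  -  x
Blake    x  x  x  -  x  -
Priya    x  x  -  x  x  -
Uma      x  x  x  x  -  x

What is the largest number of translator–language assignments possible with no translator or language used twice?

One maximum matching: Jordan-T1, Alex-T3, Zane-T6, Blake-T5, Priya-T2, Uma-T4.
This saturates every translator, so 6 is the maximum.

6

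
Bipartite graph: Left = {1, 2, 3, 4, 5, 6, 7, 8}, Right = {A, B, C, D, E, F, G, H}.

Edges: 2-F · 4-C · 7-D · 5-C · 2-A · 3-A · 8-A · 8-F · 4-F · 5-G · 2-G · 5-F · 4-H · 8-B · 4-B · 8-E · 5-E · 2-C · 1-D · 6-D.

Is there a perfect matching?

The set {1, 6, 7} has only 1 neighbour ({D}), so by Hall's theorem at most 6 of the 8 left vertices can be matched.
Hence no matching covers every left vertex.

No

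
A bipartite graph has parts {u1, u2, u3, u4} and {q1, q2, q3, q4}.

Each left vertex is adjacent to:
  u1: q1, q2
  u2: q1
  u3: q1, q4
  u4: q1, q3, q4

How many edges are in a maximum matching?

4

One maximum matching: u1-q2, u2-q1, u3-q4, u4-q3.
All 4 left vertices are matched, so no larger matching exists.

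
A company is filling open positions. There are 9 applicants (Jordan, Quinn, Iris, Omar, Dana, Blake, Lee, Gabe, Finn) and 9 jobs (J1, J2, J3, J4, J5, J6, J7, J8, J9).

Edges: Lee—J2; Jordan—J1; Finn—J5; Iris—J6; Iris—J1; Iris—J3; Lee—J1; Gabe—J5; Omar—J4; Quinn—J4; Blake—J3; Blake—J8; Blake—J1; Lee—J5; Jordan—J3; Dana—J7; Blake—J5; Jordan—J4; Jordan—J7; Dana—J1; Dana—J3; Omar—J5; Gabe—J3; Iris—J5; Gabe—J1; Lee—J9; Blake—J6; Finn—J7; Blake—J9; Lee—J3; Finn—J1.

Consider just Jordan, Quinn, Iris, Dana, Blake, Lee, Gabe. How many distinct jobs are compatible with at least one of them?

9

The union of neighbours of {Jordan, Quinn, Iris, Dana, Blake, Lee, Gabe} is {J1, J2, J3, J4, J5, J6, J7, J8, J9}, which has 9 elements.
Since |N(S)| = 9 ≥ |S| = 7, Hall's condition holds for this subset.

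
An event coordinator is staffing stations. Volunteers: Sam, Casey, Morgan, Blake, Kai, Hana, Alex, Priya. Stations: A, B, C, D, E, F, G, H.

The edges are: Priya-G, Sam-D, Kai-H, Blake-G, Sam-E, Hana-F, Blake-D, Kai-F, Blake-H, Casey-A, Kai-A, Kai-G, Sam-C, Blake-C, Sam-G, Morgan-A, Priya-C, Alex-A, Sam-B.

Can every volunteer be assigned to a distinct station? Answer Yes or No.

No

The set {Casey, Morgan, Alex} has only 1 neighbour ({A}), so by Hall's theorem at most 6 of the 8 volunteers can be matched.
Hence no matching covers every volunteer.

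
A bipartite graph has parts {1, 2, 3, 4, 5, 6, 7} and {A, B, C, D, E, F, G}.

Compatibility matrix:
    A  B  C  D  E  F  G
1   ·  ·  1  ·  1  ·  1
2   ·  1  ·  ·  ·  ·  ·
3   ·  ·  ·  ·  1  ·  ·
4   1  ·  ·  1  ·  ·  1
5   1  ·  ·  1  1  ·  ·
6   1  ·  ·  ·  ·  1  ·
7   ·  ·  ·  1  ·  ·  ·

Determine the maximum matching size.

A valid assignment of size 7: 1→C, 2→B, 3→E, 4→G, 5→A, 6→F, 7→D.
This saturates every left vertex, so 7 is the maximum.

7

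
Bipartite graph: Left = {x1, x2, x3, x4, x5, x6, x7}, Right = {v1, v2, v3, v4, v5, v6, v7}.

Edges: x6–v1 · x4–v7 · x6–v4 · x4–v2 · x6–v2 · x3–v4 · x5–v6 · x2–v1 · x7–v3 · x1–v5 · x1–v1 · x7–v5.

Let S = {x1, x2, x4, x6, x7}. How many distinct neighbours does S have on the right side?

6

The union of neighbours of {x1, x2, x4, x6, x7} is {v1, v2, v3, v4, v5, v7}, which has 6 elements.
Since |N(S)| = 6 ≥ |S| = 5, Hall's condition holds for this subset.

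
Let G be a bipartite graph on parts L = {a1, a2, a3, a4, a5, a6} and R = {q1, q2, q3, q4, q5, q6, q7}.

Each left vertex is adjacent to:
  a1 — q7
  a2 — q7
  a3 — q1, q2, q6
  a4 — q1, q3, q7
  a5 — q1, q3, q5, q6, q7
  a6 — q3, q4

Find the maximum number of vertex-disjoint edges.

5

A valid assignment of size 5: a1–q7, a3–q2, a4–q3, a5–q6, a6–q4.
The set {a1, a2} has only 1 neighbour ({q7}), so by Hall's theorem at most 5 of the 6 left vertices can be matched.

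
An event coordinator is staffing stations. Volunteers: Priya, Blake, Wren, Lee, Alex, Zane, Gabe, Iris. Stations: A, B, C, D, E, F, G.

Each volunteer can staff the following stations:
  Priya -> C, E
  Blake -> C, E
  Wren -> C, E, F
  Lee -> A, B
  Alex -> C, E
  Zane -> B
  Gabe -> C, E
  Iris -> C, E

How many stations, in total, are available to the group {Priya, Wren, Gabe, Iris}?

3

The union of neighbours of {Priya, Wren, Gabe, Iris} is {C, E, F}, which has 3 elements.
Since |N(S)| = 3 < |S| = 4, Hall's condition fails for this subset.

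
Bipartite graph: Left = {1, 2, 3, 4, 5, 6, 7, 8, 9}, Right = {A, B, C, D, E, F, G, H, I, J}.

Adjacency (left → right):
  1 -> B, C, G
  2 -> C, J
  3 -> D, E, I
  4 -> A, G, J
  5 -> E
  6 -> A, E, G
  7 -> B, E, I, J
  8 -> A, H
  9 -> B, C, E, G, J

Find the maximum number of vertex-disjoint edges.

9

One maximum matching: 1-B, 2-C, 3-D, 4-G, 5-E, 6-A, 7-I, 8-H, 9-J.
All 9 left vertices are matched, so no larger matching exists.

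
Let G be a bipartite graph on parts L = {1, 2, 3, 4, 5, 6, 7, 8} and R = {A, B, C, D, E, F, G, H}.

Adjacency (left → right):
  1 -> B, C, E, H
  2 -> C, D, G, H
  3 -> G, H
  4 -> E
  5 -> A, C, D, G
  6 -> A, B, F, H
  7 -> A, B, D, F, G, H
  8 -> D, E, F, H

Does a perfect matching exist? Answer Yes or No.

A valid assignment of size 8: 1→B, 2→C, 3→G, 4→E, 5→D, 6→F, 7→A, 8→H.
All 8 left vertices are covered.

Yes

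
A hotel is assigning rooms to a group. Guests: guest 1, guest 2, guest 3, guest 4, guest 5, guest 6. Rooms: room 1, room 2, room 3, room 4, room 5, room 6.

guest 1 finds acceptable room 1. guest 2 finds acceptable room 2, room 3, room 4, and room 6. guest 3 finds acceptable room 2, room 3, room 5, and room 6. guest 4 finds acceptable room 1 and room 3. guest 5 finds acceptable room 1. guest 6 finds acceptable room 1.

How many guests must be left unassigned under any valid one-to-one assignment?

2

One maximum matching: guest 1–room 1, guest 2–room 4, guest 3–room 5, guest 4–room 3.
The set {guest 1, guest 5, guest 6} has only 1 neighbour ({room 1}), so by Hall's theorem at most 4 of the 6 guests can be matched.
That matches 4 of the 6, leaving 2 unmatched; no matching can do better.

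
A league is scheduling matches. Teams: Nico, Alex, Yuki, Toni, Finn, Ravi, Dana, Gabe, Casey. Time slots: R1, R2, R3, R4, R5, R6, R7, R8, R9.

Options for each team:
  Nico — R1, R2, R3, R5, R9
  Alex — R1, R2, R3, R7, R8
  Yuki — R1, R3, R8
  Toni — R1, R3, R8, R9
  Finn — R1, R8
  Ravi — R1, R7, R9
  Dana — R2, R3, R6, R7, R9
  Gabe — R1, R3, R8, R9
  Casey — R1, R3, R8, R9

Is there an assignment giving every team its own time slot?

The set {Yuki, Toni, Finn, Gabe, Casey} has only 4 neighbours ({R1, R3, R8, R9}), so by Hall's theorem at most 8 of the 9 teams can be matched.
Hence no matching covers every team.

No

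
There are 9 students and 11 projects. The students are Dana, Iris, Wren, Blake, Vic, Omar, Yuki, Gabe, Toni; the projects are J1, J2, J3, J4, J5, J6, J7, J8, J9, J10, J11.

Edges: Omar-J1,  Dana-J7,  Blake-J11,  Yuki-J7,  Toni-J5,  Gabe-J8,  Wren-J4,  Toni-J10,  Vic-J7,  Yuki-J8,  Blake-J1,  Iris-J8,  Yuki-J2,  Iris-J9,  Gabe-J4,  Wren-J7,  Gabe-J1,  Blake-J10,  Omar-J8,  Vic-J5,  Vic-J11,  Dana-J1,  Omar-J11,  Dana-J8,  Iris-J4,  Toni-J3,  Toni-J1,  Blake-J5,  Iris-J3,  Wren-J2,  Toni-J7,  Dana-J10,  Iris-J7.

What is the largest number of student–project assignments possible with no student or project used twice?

9

For example, pair Dana→J10, Iris→J9, Wren→J4, Blake→J5, Vic→J11, Omar→J8, Yuki→J2, Gabe→J1, Toni→J7.
This saturates every student, so 9 is the maximum.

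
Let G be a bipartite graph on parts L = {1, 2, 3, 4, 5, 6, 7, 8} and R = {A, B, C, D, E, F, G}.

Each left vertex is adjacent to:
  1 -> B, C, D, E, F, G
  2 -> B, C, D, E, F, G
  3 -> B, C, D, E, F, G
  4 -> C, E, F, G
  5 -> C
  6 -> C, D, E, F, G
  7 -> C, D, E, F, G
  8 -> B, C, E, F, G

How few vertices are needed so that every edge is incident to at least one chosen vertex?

6

A maximum matching has 6 edges (e.g. 1–B, 2–E, 3–D, 4–F, 5–C, 6–G).
By König's theorem the minimum vertex cover has the same size. One such cover is {B, C, D, E, F, G}.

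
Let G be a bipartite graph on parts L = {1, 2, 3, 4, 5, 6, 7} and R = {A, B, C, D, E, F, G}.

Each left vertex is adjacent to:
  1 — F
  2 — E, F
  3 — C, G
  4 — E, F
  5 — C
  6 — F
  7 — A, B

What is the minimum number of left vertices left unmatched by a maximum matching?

For example, pair 1-F, 2-E, 3-G, 5-C, 7-B.
The set {1, 2, 4, 6} has only 2 neighbours ({E, F}), so by Hall's theorem at most 5 of the 7 left vertices can be matched.
That matches 5 of the 7, leaving 2 unmatched; no matching can do better.

2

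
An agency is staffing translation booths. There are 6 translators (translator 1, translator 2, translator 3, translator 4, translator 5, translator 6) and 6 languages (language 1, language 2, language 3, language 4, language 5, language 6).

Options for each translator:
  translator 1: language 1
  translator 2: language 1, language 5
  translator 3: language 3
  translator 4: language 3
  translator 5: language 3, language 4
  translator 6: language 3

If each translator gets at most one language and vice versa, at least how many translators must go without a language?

For example, pair translator 1-language 1, translator 2-language 5, translator 3-language 3, translator 5-language 4.
The set {translator 3, translator 4, translator 6} has only 1 neighbour ({language 3}), so by Hall's theorem at most 4 of the 6 translators can be matched.
That matches 4 of the 6, leaving 2 unmatched; no matching can do better.

2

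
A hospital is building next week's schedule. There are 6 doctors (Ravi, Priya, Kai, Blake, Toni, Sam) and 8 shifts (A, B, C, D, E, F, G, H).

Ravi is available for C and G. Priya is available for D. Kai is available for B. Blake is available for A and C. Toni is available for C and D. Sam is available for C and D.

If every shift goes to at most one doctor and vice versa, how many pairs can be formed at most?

5

One maximum matching: Ravi-G, Priya-D, Kai-B, Blake-A, Toni-C.
The set {Priya, Toni, Sam} has only 2 neighbours ({C, D}), so by Hall's theorem at most 5 of the 6 doctors can be matched.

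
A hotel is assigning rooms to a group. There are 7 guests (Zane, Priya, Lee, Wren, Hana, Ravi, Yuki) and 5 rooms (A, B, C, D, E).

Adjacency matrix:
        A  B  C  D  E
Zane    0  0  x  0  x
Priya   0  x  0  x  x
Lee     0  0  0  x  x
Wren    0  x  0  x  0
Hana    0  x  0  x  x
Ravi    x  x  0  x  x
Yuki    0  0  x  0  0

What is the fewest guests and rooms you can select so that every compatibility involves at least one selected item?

5

The 5 edges Zane–C, Priya–E, Lee–D, Wren–B, Ravi–A form a matching, so any vertex cover needs at least 5 vertices (one per matched edge).
Conversely {Ravi, B, C, D, E} meets every edge and has exactly 5 vertices, so 5 is optimal.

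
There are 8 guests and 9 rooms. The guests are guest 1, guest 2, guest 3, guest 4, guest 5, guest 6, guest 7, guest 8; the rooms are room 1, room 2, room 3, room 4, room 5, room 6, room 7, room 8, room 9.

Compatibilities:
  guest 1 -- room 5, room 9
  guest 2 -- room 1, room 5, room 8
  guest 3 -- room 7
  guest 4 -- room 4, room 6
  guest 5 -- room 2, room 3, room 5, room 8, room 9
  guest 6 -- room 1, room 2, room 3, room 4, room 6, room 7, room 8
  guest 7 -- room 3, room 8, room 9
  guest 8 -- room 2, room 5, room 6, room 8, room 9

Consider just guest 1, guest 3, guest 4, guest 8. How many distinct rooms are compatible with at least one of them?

The union of neighbours of {guest 1, guest 3, guest 4, guest 8} is {room 2, room 4, room 5, room 6, room 7, room 8, room 9}, which has 7 elements.
Since |N(S)| = 7 ≥ |S| = 4, Hall's condition holds for this subset.

7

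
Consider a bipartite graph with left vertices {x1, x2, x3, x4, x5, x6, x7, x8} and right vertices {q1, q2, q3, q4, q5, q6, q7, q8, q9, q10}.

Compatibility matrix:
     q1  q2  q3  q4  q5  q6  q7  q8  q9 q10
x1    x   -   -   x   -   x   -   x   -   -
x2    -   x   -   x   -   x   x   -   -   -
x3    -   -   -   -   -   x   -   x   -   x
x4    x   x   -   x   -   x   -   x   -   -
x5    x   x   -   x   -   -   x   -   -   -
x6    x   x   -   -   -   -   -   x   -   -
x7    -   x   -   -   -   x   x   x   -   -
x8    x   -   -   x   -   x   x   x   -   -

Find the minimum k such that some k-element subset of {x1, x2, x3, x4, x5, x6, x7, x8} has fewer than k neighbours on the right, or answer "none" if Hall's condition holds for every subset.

7

Take S = {x1, x2, x4, x5, x6, x7, x8}. Its neighbourhood is {q1, q2, q4, q6, q7, q8}, so |N(S)| = 6 < |S| = 7.
Every subset of size less than 7 has at least as many neighbours as members, so 7 is the minimum.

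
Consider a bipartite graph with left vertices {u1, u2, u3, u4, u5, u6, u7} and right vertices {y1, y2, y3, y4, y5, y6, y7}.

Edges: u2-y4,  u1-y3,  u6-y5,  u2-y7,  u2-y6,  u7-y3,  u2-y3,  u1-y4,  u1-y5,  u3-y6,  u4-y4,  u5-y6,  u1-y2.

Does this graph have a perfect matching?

The set {u3, u5} has only 1 neighbour ({y6}), so by Hall's theorem at most 6 of the 7 left vertices can be matched.
Hence no matching covers every left vertex.

No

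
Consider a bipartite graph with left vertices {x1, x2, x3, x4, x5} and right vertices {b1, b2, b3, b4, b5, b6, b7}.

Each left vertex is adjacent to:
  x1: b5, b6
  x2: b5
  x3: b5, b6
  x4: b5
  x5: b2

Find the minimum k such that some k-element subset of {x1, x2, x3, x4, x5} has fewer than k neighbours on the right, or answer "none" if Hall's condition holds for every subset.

Take S = {x2, x4}. Its neighbourhood is {b5}, so |N(S)| = 1 < |S| = 2.
No single vertex violates Hall's condition since each has at least one neighbour, so 2 is the minimum.

2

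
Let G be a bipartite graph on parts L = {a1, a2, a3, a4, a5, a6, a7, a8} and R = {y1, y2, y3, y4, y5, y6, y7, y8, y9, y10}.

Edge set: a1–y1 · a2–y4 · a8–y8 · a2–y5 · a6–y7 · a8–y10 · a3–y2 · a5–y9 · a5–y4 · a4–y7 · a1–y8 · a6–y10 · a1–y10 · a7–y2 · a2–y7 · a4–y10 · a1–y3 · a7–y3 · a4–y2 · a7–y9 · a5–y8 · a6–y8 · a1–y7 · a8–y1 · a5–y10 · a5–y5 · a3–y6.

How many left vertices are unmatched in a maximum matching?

For example, pair a1-y7, a2-y4, a3-y2, a4-y10, a5-y9, a6-y8, a7-y3, a8-y1.
This saturates every left vertex, so 8 is the maximum.
That matches 8 of the 8, leaving 0 unmatched; no matching can do better.

0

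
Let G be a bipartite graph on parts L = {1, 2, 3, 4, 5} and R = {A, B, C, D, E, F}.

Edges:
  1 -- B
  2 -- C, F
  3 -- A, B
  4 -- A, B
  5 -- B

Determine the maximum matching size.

3

For example, pair 1→B, 2→F, 3→A.
The set {1, 3, 4, 5} has only 2 neighbours ({A, B}), so by Hall's theorem at most 3 of the 5 left vertices can be matched.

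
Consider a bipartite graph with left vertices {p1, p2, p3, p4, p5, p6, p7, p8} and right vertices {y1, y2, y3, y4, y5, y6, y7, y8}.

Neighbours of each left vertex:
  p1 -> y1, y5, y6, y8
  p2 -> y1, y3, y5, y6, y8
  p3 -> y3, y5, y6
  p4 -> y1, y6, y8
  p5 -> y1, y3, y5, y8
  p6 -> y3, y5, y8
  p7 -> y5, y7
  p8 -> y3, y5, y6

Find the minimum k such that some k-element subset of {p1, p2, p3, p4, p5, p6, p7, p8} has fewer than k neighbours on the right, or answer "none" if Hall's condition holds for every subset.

Take S = {p1, p2, p3, p4, p5, p6}. Its neighbourhood is {y1, y3, y5, y6, y8}, so |N(S)| = 5 < |S| = 6.
Every subset of size less than 6 has at least as many neighbours as members, so 6 is the minimum.

6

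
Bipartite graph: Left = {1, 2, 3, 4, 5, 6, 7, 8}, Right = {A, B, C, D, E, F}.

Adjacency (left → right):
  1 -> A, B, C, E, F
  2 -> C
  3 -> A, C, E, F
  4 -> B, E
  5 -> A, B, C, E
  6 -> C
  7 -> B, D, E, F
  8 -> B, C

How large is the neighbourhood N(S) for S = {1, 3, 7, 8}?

The union of neighbours of {1, 3, 7, 8} is {A, B, C, D, E, F}, which has 6 elements.
Since |N(S)| = 6 ≥ |S| = 4, Hall's condition holds for this subset.

6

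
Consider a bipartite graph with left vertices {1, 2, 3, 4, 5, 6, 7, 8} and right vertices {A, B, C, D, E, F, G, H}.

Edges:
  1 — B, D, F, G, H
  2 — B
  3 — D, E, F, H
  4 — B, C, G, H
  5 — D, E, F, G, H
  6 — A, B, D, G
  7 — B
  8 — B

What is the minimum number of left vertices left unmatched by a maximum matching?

2

For example, pair 1→F, 2→B, 3→H, 4→C, 5→E, 6→G.
The set {2, 7, 8} has only 1 neighbour ({B}), so by Hall's theorem at most 6 of the 8 left vertices can be matched.
That matches 6 of the 8, leaving 2 unmatched; no matching can do better.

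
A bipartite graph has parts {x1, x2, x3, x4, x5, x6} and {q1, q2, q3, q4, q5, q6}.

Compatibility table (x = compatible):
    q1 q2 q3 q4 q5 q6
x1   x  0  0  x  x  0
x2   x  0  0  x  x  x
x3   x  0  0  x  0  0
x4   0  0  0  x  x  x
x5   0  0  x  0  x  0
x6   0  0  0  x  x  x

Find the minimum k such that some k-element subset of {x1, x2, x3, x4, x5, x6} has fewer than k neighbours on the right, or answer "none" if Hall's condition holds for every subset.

5

Take S = {x1, x2, x3, x4, x6}. Its neighbourhood is {q1, q4, q5, q6}, so |N(S)| = 4 < |S| = 5.
Every subset of size less than 5 has at least as many neighbours as members, so 5 is the minimum.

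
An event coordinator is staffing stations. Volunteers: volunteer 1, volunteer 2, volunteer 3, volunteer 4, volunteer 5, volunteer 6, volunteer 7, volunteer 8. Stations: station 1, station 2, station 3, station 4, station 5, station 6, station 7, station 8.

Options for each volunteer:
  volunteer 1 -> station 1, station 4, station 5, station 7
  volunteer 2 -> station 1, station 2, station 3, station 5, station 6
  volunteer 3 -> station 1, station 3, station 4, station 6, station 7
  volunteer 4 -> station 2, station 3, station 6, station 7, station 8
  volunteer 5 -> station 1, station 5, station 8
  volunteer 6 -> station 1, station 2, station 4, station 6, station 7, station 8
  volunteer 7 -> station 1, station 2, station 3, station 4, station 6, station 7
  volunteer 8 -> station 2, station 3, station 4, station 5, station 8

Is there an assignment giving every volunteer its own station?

Yes

For example, pair volunteer 1→station 5, volunteer 2→station 1, volunteer 3→station 4, volunteer 4→station 3, volunteer 5→station 8, volunteer 6→station 7, volunteer 7→station 6, volunteer 8→station 2.
All 8 volunteers are covered.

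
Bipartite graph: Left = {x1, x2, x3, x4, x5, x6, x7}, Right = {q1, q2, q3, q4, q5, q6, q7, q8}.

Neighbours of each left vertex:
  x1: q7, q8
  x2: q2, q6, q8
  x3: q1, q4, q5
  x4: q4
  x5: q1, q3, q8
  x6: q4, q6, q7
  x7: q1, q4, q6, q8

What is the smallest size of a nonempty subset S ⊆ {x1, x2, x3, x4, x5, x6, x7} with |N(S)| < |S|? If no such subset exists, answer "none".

none

A matching saturating every left vertex exists, for instance x1→q8, x2→q2, x3→q5, x4→q4, x5→q3, x6→q7, x7→q6.
By Hall's marriage theorem, this means |N(S)| ≥ |S| for every subset S, so no violating subset exists.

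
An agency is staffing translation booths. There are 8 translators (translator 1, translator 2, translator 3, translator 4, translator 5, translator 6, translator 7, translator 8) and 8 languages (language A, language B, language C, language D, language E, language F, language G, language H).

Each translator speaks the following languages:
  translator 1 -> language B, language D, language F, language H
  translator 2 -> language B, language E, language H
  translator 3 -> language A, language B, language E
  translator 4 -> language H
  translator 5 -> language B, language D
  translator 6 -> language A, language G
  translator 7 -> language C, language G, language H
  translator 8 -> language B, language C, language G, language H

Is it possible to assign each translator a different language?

Yes

For example, pair translator 1→language F, translator 2→language E, translator 3→language A, translator 4→language H, translator 5→language D, translator 6→language G, translator 7→language C, translator 8→language B.
All 8 translators are covered.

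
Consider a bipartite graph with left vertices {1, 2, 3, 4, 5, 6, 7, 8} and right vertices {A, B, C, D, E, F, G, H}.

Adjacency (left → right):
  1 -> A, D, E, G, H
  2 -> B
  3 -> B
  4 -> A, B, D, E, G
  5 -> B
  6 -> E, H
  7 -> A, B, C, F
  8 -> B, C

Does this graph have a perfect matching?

The set {2, 3, 5} has only 1 neighbour ({B}), so by Hall's theorem at most 6 of the 8 left vertices can be matched.
Hence no matching covers every left vertex.

No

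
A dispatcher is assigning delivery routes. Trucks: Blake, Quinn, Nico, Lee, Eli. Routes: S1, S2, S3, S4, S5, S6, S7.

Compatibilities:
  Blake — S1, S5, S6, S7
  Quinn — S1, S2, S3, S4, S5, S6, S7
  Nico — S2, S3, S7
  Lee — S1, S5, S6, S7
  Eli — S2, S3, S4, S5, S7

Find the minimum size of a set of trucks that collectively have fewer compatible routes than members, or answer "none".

A matching saturating every truck exists, for instance Blake→S1, Quinn→S7, Nico→S3, Lee→S6, Eli→S2.
By Hall's marriage theorem, this means |N(S)| ≥ |S| for every subset S, so no violating subset exists.

none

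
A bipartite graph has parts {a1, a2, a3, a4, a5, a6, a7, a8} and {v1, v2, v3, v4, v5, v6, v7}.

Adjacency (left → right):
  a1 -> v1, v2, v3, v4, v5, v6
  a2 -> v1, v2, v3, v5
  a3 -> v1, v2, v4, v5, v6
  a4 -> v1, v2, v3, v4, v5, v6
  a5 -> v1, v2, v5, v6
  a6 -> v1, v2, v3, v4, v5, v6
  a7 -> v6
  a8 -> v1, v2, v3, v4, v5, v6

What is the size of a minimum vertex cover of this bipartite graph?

A maximum matching has 6 edges (e.g. a1–v2, a2–v5, a3–v6, a4–v4, a5–v1, a6–v3).
By König's theorem the minimum vertex cover has the same size. One such cover is {v1, v2, v3, v4, v5, v6}.

6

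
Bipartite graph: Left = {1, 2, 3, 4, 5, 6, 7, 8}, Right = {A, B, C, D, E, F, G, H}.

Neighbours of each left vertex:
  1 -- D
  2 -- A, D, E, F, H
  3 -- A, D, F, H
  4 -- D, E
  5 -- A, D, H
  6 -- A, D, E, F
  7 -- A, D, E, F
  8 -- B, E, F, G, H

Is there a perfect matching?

The set {1, 2, 3, 4, 5, 6, 7} has only 5 neighbours ({A, D, E, F, H}), so by Hall's theorem at most 6 of the 8 left vertices can be matched.
Hence no matching covers every left vertex.

No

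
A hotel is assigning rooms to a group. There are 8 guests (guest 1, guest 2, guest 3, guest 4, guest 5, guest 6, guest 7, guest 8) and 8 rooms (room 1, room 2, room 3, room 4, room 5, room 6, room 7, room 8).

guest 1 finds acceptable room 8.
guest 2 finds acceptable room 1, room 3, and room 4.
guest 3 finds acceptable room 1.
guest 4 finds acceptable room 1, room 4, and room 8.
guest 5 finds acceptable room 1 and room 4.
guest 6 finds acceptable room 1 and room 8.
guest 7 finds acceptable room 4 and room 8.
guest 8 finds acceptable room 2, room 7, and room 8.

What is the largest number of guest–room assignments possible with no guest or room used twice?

For example, pair guest 1-room 8, guest 2-room 3, guest 3-room 1, guest 4-room 4, guest 8-room 7.
The set {guest 1, guest 3, guest 4, guest 5, guest 6, guest 7} has only 3 neighbours ({room 1, room 4, room 8}), so by Hall's theorem at most 5 of the 8 guests can be matched.

5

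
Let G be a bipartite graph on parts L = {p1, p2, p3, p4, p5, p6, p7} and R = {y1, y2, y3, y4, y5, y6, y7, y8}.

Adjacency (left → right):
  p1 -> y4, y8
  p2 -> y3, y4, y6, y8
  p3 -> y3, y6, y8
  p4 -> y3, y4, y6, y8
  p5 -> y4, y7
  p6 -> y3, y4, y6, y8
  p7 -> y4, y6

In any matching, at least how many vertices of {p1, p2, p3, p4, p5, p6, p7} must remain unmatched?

2

For example, pair p1→y4, p2→y6, p3→y8, p4→y3, p5→y7.
The set {p1, p2, p3, p4, p6, p7} has only 4 neighbours ({y3, y4, y6, y8}), so by Hall's theorem at most 5 of the 7 left vertices can be matched.
That matches 5 of the 7, leaving 2 unmatched; no matching can do better.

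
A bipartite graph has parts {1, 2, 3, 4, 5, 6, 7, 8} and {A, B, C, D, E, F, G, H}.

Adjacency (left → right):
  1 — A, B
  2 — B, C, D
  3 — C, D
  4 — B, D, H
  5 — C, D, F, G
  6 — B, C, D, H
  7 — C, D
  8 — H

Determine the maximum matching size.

6

One maximum matching: 1-A, 2-C, 3-D, 4-H, 5-F, 6-B.
The set {2, 3, 4, 6, 7, 8} has only 4 neighbours ({B, C, D, H}), so by Hall's theorem at most 6 of the 8 left vertices can be matched.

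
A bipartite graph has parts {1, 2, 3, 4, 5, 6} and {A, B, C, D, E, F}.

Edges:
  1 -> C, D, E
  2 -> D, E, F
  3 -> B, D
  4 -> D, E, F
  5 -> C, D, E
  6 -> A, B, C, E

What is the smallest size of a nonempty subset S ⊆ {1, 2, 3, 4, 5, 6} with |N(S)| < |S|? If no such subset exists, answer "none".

A matching saturating every left vertex exists, for instance 1→C, 2→F, 3→B, 4→D, 5→E, 6→A.
By Hall's marriage theorem, this means |N(S)| ≥ |S| for every subset S, so no violating subset exists.

none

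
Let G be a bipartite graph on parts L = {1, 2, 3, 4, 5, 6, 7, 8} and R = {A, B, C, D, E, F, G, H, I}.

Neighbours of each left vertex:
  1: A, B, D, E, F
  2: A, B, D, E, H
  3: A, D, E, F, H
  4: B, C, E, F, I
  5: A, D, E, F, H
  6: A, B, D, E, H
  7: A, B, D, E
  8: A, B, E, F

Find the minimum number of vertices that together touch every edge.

{4, A, B, D, E, F, H} is a vertex cover of size 7: every edge has an endpoint in this set.
No smaller cover exists because 1–A, 2–D, 3–F, 4–I, 5–H, 6–E, 7–B is a matching of size 7, and a cover must include an endpoint of each of these disjoint edges (König's theorem).

7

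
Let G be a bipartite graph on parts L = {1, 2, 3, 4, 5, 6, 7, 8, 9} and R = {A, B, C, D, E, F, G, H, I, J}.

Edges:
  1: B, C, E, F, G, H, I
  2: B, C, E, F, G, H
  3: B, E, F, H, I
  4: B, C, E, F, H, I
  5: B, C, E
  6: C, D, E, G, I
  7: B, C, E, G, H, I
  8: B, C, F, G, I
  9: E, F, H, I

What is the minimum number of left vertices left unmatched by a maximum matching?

For example, pair 1-H, 2-B, 3-I, 4-F, 5-C, 6-D, 7-E, 8-G.
The set {1, 2, 3, 4, 5, 7, 8, 9} has only 7 neighbours ({B, C, E, F, G, H, I}), so by Hall's theorem at most 8 of the 9 left vertices can be matched.
That matches 8 of the 9, leaving 1 unmatched; no matching can do better.

1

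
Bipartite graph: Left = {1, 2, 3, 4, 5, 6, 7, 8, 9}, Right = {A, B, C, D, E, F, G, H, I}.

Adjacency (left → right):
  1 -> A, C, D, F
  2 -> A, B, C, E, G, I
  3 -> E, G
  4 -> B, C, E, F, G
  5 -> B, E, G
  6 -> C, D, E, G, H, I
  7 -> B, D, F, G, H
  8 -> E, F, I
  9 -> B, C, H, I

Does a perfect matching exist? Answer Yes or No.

Yes

For example, pair 1–D, 2–A, 3–G, 4–C, 5–E, 6–I, 7–H, 8–F, 9–B.
All 9 left vertices are covered.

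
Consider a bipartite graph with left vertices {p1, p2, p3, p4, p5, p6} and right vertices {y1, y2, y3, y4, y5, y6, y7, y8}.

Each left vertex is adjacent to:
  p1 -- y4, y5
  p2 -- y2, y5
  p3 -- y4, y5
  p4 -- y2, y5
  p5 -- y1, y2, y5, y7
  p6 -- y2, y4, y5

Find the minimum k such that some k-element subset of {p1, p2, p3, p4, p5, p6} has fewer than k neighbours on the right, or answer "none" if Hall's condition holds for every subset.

4

Take S = {p1, p2, p3, p4}. Its neighbourhood is {y2, y4, y5}, so |N(S)| = 3 < |S| = 4.
Every subset of size less than 4 has at least as many neighbours as members, so 4 is the minimum.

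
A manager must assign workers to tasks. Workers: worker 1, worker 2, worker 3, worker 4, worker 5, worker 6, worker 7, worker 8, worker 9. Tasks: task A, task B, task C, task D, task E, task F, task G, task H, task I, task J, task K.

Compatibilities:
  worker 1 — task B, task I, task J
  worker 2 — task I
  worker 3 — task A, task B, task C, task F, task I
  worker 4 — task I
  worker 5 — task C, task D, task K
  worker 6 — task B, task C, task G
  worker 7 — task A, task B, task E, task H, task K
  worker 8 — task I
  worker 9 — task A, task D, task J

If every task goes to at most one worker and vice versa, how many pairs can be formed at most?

One maximum matching: worker 1→task J, worker 2→task I, worker 3→task F, worker 5→task K, worker 6→task G, worker 7→task A, worker 9→task D.
The set {worker 2, worker 4, worker 8} has only 1 neighbour ({task I}), so by Hall's theorem at most 7 of the 9 workers can be matched.

7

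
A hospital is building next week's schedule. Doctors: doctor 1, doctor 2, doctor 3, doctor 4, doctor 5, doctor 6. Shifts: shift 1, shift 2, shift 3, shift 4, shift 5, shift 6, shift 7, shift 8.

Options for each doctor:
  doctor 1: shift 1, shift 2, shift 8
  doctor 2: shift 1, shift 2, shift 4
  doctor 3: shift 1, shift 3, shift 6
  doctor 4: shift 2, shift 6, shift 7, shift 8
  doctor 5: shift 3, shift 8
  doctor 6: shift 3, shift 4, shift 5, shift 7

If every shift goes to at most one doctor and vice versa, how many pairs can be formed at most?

One maximum matching: doctor 1→shift 1, doctor 2→shift 2, doctor 3→shift 6, doctor 4→shift 8, doctor 5→shift 3, doctor 6→shift 5.
This saturates every doctor, so 6 is the maximum.

6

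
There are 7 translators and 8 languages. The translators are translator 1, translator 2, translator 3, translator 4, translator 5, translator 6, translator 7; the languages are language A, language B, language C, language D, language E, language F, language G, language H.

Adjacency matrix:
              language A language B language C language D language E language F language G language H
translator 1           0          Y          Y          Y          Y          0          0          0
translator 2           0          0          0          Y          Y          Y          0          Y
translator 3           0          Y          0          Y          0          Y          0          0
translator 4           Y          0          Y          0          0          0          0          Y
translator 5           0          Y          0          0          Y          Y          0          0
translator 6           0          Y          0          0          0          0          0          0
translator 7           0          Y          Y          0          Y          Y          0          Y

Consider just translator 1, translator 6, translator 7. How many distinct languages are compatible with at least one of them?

The union of neighbours of {translator 1, translator 6, translator 7} is {language B, language C, language D, language E, language F, language H}, which has 6 elements.
Since |N(S)| = 6 ≥ |S| = 3, Hall's condition holds for this subset.

6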